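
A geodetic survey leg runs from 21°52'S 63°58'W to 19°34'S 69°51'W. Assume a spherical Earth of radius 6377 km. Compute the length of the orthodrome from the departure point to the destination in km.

664 km

cos σ = sin φ₁ sin φ₂ + cos φ₁ cos φ₂ cos Δλ
      = sin(-21.87°)sin(-19.57°) + cos(-21.87°)cos(-19.57°)cos(-5.88°) = 0.9946
σ = 5.963° → d = Rσ = 6377·0.10408 = 664 km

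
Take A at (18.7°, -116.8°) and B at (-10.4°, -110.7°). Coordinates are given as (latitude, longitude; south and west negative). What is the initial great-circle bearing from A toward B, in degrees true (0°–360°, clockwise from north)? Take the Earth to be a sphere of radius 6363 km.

θ = atan2( sin Δλ·cos φ₂ ,  cos φ₁ sin φ₂ − sin φ₁ cos φ₂ cos Δλ )
  = atan2(+0.1045, -0.4845) = 167.83°

167.8°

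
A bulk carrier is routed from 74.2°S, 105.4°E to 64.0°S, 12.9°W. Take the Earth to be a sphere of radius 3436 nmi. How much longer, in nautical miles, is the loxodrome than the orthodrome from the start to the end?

392 nmi

Great circle: cos σ = sin φ₁ sin φ₂ + cos φ₁ cos φ₂ cos Δλ,  σ = 0.6296 rad → d_gc = 2163.4 nmi
Rhumb line: Δψ = +0.5091, q = Δφ/Δψ = 0.3497, d_rh = R√(Δφ²+q²Δλ²) = 2555.1 nmi
Excess = 2555.1 − 2163.4 = 391.7 ≈ 392 nmi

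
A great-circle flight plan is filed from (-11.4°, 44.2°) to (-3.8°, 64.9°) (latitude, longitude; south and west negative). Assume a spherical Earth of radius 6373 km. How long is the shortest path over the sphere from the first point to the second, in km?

2432 km

Haversine: a = sin²(Δφ/2)+cos φ₁ cos φ₂ sin²(Δλ/2) = 0.03596;  σ = 2·atan2(√a,√(1−a))
σ = 21.864° → d = Rσ = 6373·0.38159 = 2432 km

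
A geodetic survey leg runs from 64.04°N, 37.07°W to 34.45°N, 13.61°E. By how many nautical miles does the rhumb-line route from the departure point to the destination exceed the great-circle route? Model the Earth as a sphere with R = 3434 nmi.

51 nmi

Great circle: cos σ = sin φ₁ sin φ₂ + cos φ₁ cos φ₂ cos Δλ,  σ = 0.7417 rad → d_gc = 2546.9 nmi
Rhumb line: Δψ = -0.8263, q = Δφ/Δψ = 0.6250, d_rh = R√(Δφ²+q²Δλ²) = 2597.9 nmi
Excess = 2597.9 − 2546.9 = 51.0 ≈ 51 nmi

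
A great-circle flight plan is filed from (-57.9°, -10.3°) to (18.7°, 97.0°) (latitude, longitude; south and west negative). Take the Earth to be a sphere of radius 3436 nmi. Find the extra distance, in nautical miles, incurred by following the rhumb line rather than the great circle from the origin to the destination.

Great circle: cos σ = sin φ₁ sin φ₂ + cos φ₁ cos φ₂ cos Δλ,  σ = 2.0057 rad → d_gc = 6891.4 nmi
Rhumb line: Δψ = +1.5782, q = Δφ/Δψ = 0.8471, d_rh = R√(Δφ²+q²Δλ²) = 7128.5 nmi
Excess = 7128.5 − 6891.4 = 237.1 ≈ 237 nmi

237 nmi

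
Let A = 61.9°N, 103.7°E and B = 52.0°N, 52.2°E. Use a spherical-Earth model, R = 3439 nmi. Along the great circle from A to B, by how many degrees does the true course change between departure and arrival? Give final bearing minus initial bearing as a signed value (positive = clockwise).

Initial bearing θ₁ = atan2(sin Δλ cos φ₂, cos φ₁ sin φ₂ − sin φ₁ cos φ₂ cos Δλ) = 273.93°
Final bearing θ₂ = (initial bearing from the destination back to the start) + 180° = 229.75°
Δθ = θ₂ − θ₁ = -44.2°

-44.2°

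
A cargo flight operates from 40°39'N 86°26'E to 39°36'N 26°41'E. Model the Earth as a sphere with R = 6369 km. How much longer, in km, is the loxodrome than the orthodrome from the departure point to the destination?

101 km

Great circle: cos σ = sin φ₁ sin φ₂ + cos φ₁ cos φ₂ cos Δλ,  σ = 0.7817 rad → d_gc = 4978.4 km
Rhumb line: Δψ = -0.0240, q = Δφ/Δψ = 0.7646, d_rh = R√(Δφ²+q²Δλ²) = 5079.8 km
Excess = 5079.8 − 4978.4 = 101.4 ≈ 101 km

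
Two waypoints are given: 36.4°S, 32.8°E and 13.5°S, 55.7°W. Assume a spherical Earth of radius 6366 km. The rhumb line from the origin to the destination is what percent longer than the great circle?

2.3%

Great circle: σ = 1.4111 rad → d_gc = Rσ = 8983.1 km
Rhumb: Δφ = +0.3997, Δλ = -1.5446, Δψ = +0.4451, q = Δφ/Δψ = 0.8980 → d_rh = R√(Δφ²+q²Δλ²) = 9189.0 km
Excess = (9189.0 − 8983.1) / 8983.1 = 205.9 / 8983.1 = 2.29% ≈ 2.3%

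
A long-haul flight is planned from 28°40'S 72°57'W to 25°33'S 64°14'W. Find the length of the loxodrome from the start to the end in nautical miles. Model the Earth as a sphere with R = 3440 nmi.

502 nmi

Δψ = ln[tan(π/4+φ₂/2)/tan(π/4+φ₁/2)] = +0.0611;  Δφ = +0.0544 rad,  Δλ = +0.1521 rad
q = Δφ/Δψ = 0.8900
d = R·√(Δφ² + q²Δλ²) = 3440·0.14591 = 502 nmi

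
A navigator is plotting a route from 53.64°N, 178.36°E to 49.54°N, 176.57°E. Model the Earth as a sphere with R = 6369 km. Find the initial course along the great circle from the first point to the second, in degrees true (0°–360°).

θ = atan2( sin Δλ·cos φ₂ ,  cos φ₁ sin φ₂ − sin φ₁ cos φ₂ cos Δλ )
  = atan2(-0.0203, -0.0712) = 195.88°

195.9°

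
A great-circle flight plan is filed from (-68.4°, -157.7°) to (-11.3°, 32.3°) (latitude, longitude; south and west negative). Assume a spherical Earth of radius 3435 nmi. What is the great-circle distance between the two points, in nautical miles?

5994 nmi

cos σ = sin φ₁ sin φ₂ + cos φ₁ cos φ₂ cos Δλ
      = sin(-68.40°)sin(-11.30°) + cos(-68.40°)cos(-11.30°)cos(-170.00°) = -0.1733
σ = 99.981° → d = Rσ = 3435·1.74499 = 5994 nmi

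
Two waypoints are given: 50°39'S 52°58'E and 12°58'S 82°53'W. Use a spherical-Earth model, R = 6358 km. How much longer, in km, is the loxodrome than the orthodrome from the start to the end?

Great circle: cos σ = sin φ₁ sin φ₂ + cos φ₁ cos φ₂ cos Δλ,  σ = 1.8440 rad → d_gc = 11724.3 km
Rhumb line: Δψ = +0.8002, q = Δφ/Δψ = 0.8219, d_rh = R√(Δφ²+q²Δλ²) = 13077.2 km
Excess = 13077.2 − 11724.3 = 1352.9 ≈ 1353 km

1353 km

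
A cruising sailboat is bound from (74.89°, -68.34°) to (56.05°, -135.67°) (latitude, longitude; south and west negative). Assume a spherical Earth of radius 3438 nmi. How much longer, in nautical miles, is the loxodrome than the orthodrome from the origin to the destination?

92 nmi

Great circle: cos σ = sin φ₁ sin φ₂ + cos φ₁ cos φ₂ cos Δλ,  σ = 0.5415 rad → d_gc = 1861.6 nmi
Rhumb line: Δψ = -0.8336, q = Δφ/Δψ = 0.3945, d_rh = R√(Δφ²+q²Δλ²) = 1953.9 nmi
Excess = 1953.9 − 1861.6 = 92.3 ≈ 92 nmi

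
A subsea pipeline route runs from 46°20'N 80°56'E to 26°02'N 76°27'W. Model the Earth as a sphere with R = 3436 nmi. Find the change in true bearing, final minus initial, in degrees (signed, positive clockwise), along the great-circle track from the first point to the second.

-143.1°

Initial bearing θ₁ = atan2(sin Δλ cos φ₂, cos φ₁ sin φ₂ − sin φ₁ cos φ₂ cos Δλ) = 339.06°
Final bearing θ₂ = (initial bearing from the destination back to the start) + 180° = 195.94°
Δθ = θ₂ − θ₁ = -143.1°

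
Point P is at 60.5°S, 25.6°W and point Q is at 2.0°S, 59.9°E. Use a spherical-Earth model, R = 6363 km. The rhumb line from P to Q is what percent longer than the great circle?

Great circle: σ = 1.5018 rad → d_gc = Rσ = 9555.7 km
Rhumb: Δφ = +1.0210, Δλ = +1.4923, Δψ = +1.2996, q = Δφ/Δψ = 0.7856 → d_rh = R√(Δφ²+q²Δλ²) = 9892.1 km
Excess = (9892.1 − 9555.7) / 9555.7 = 336.4 / 9555.7 = 3.52% ≈ 3.5%

3.5%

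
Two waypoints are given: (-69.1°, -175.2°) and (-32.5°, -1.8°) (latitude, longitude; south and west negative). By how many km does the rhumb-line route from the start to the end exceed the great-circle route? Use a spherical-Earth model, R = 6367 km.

Great circle: cos σ = sin φ₁ sin φ₂ + cos φ₁ cos φ₂ cos Δλ,  σ = 1.3663 rad → d_gc = 8699.25 km
Rhumb line: Δψ = +1.0901, q = Δφ/Δψ = 0.5860, d_rh = R√(Δφ²+q²Δλ²) = 12001.72 km
Excess = 12001.72 − 8699.25 = 3302.47 ≈ 3302 km

3302 km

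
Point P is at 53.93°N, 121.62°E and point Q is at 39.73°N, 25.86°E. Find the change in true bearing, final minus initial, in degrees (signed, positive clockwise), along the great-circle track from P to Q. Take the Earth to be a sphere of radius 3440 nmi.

Initial bearing θ₁ = atan2(sin Δλ cos φ₂, cos φ₁ sin φ₂ − sin φ₁ cos φ₂ cos Δλ) = 299.83°
Final bearing θ₂ = (initial bearing from the destination back to the start) + 180° = 221.62°
Δθ = θ₂ − θ₁ = -78.2°

-78.2°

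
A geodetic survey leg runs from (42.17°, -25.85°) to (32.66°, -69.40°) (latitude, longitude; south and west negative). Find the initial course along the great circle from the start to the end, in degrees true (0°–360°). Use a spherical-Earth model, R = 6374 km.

θ = atan2( sin Δλ·cos φ₂ ,  cos φ₁ sin φ₂ − sin φ₁ cos φ₂ cos Δλ )
  = atan2(-0.5800, -0.0097) = 269.05°

269.0°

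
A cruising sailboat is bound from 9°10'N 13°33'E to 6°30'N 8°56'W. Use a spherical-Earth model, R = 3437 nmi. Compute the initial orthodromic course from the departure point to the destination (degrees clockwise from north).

θ = atan2( sin Δλ·cos φ₂ ,  cos φ₁ sin φ₂ − sin φ₁ cos φ₂ cos Δλ )
  = atan2(-0.3800, -0.0345) = 264.81°

264.8°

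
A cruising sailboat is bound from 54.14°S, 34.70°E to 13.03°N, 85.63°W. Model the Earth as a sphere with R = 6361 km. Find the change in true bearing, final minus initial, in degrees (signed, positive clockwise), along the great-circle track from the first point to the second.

+72.6°

Initial bearing θ₁ = atan2(sin Δλ cos φ₂, cos φ₁ sin φ₂ − sin φ₁ cos φ₂ cos Δλ) = 252.41°
Final bearing θ₂ = (initial bearing from the destination back to the start) + 180° = 325.03°
Δθ = θ₂ − θ₁ = +72.6°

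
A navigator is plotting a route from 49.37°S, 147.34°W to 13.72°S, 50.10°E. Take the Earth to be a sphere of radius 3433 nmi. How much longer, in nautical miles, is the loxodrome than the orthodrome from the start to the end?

1444 nmi

Great circle: cos σ = sin φ₁ sin φ₂ + cos φ₁ cos φ₂ cos Δλ,  σ = 2.0081 rad → d_gc = 6893.9 nmi
Rhumb line: Δψ = +0.7519, q = Δφ/Δψ = 0.8275, d_rh = R√(Δφ²+q²Δλ²) = 8338.3 nmi
Excess = 8338.3 − 6893.9 = 1444.4 ≈ 1444 nmi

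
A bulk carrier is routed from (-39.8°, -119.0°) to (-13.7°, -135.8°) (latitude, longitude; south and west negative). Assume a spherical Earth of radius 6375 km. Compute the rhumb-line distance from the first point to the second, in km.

Δψ = ln[tan(π/4+φ₂/2)/tan(π/4+φ₁/2)] = +0.5169;  Δφ = +0.4555 rad,  Δλ = -0.2932 rad
q = Δφ/Δψ = 0.8812
d = R·√(Δφ² + q²Δλ²) = 6375·0.52371 = 3339 km

3339 km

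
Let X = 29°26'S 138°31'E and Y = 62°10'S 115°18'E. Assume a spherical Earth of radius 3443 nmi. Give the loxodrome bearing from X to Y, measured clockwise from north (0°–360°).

205.3°

Δψ = ln[tan(π/4+φ₂/2)/tan(π/4+φ₁/2)] = -0.8573
Δλ = -0.4052 rad (taken the short way round)
course = atan2(Δλ, Δψ) = 205.30°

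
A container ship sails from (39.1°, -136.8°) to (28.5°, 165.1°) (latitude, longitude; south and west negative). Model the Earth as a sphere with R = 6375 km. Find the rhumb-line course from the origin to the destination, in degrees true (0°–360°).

Δψ = ln[tan(π/4+φ₂/2)/tan(π/4+φ₁/2)] = -0.2232
Δλ = -1.0140 rad (taken the short way round)
course = atan2(Δλ, Δψ) = 257.58°

257.6°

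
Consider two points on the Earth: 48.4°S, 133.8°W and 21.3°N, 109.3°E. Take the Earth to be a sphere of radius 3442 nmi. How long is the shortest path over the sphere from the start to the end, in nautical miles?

Haversine: a = sin²(Δφ/2)+cos φ₁ cos φ₂ sin²(Δλ/2) = 0.77575;  σ = 2·atan2(√a,√(1−a))
σ = 123.470° → d = Rσ = 3442·2.15496 = 7417 nmi

7417 nmi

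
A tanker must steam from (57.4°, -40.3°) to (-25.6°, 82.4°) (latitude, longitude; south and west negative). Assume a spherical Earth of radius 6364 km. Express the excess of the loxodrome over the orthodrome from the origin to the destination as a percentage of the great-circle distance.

Great circle: σ = 2.2479 rad → d_gc = Rσ = 14305.4 km
Rhumb: Δφ = -1.4486, Δλ = +2.1415, Δψ = -1.6920, q = Δφ/Δψ = 0.8561 → d_rh = R√(Δφ²+q²Δλ²) = 14870.7 km
Excess = (14870.7 − 14305.4) / 14305.4 = 565.3 / 14305.4 = 3.952% ≈ 4.0%

4.0%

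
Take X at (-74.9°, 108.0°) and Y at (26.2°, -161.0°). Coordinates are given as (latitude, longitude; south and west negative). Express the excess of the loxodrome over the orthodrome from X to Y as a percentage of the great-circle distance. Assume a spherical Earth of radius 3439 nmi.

Great circle: σ = 2.0157 rad → d_gc = Rσ = 6931.9 nmi
Rhumb: Δφ = +1.7645, Δλ = +1.5882, Δψ = +2.4950, q = Δφ/Δψ = 0.7072 → d_rh = R√(Δφ²+q²Δλ²) = 7193.4 nmi
Excess = (7193.4 − 6931.9) / 6931.9 = 261.5 / 6931.9 = 3.77% ≈ 3.8%

3.8%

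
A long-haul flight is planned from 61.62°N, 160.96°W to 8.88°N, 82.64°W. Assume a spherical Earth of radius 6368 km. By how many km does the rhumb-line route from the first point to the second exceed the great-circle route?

Great circle: cos σ = sin φ₁ sin φ₂ + cos φ₁ cos φ₂ cos Δλ,  σ = 1.3378 rad → d_gc = 8519.17 km
Rhumb line: Δψ = -1.2193, q = Δφ/Δψ = 0.7549, d_rh = R√(Δφ²+q²Δλ²) = 8805.69 km
Excess = 8805.69 − 8519.17 = 286.52 ≈ 287 km

287 km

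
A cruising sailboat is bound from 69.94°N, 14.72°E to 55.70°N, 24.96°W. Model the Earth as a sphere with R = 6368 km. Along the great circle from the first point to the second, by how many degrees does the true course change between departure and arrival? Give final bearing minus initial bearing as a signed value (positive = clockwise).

-35.8°

At departure: θ₁ = atan2(sin Δλ cos φ₂, cos φ₁ sin φ₂ − sin φ₁ cos φ₂ cos Δλ) = 250.98°
At arrival: θ₂ = atan2(sin Δλ cos φ₁, −cos φ₂ sin φ₁ + sin φ₂ cos φ₁ cos Δλ) = 215.13°
Δθ = θ₂ − θ₁ = -35.8°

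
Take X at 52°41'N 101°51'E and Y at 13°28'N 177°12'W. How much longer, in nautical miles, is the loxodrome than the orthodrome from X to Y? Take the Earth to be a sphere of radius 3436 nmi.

139 nmi

Great circle: cos σ = sin φ₁ sin φ₂ + cos φ₁ cos φ₂ cos Δλ,  σ = 1.2891 rad → d_gc = 4429.5 nmi
Rhumb line: Δψ = -0.8485, q = Δφ/Δψ = 0.8067, d_rh = R√(Δφ²+q²Δλ²) = 4568.1 nmi
Excess = 4568.1 − 4429.5 = 138.6 ≈ 139 nmi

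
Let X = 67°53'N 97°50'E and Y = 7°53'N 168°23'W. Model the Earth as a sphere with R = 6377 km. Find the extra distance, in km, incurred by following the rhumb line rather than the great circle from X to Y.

542 km

Great circle: cos σ = sin φ₁ sin φ₂ + cos φ₁ cos φ₂ cos Δλ,  σ = 1.4682 rad → d_gc = 9362.45 km
Rhumb line: Δψ = -1.4945, q = Δφ/Δψ = 0.7007, d_rh = R√(Δφ²+q²Δλ²) = 9904.04 km
Excess = 9904.04 − 9362.45 = 541.59 ≈ 542 km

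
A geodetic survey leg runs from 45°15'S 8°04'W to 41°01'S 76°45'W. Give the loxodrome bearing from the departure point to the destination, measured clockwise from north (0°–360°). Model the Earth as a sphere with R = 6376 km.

274.8°

Δψ = ln[tan(π/4+φ₂/2)/tan(π/4+φ₁/2)] = +0.1013
Δλ = -1.1988 rad (taken the short way round)
course = atan2(Δλ, Δψ) = 274.83°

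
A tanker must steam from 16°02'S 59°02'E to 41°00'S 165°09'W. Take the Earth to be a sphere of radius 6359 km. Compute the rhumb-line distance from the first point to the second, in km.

13367 km

Δψ = ln[tan(π/4+φ₂/2)/tan(π/4+φ₁/2)] = -0.5023;  Δφ = -0.4358 rad,  Δλ = +2.3704 rad
q = Δφ/Δψ = 0.8675
d = R·√(Δφ² + q²Δλ²) = 6359·2.10204 = 13367 km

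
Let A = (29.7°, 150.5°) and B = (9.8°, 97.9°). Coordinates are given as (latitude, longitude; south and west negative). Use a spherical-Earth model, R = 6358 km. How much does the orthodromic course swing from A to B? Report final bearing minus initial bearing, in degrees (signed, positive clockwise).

-19.2°

Initial bearing θ₁ = atan2(sin Δλ cos φ₂, cos φ₁ sin φ₂ − sin φ₁ cos φ₂ cos Δλ) = 259.25°
Final bearing θ₂ = (initial bearing from the destination back to the start) + 180° = 240.00°
Δθ = θ₂ − θ₁ = -19.2°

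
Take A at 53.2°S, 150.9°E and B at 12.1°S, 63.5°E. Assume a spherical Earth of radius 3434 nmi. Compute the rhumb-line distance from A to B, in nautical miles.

Δψ = ln[tan(π/4+φ₂/2)/tan(π/4+φ₁/2)] = +0.8879;  Δφ = +0.7173 rad,  Δλ = -1.5254 rad
q = Δφ/Δψ = 0.8079
d = R·√(Δφ² + q²Δλ²) = 3434·1.42597 = 4897 nmi

4897 nmi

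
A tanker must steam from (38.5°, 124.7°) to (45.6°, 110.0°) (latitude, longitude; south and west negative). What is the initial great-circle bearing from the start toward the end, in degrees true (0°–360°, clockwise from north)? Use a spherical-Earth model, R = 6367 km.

307.8°

θ = atan2( sin Δλ·cos φ₂ ,  cos φ₁ sin φ₂ − sin φ₁ cos φ₂ cos Δλ )
  = atan2(-0.1775, +0.1379) = 307.83°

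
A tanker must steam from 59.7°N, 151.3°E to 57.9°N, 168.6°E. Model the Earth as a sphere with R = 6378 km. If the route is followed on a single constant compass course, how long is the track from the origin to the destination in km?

1017 km

Rhumb course C = atan2(Δλ, Δψ) with Δψ = ln[tan(π/4+φ₂/2)/tan(π/4+φ₁/2)] = -0.0607, Δλ = +0.3019 → C = 101.36°
d = R·|Δφ| / |cos C| = 6378·0.03142 / 0.19697 = 1017 km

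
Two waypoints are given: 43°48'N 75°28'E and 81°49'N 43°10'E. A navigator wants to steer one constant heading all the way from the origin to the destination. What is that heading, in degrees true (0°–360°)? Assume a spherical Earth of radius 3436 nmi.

342.5°

Meridional parts: M(φ₁)=+0.8521, M(φ₂)=+2.6376 → ΔM = +1.7855;  Δλ = -0.5637 rad
tan C = Δλ / ΔM = -0.3157 → C = 342.48°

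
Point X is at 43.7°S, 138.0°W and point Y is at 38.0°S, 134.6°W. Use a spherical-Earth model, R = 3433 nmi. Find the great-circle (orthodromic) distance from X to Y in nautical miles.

375 nmi

Haversine: a = sin²(Δφ/2)+cos φ₁ cos φ₂ sin²(Δλ/2) = 0.00297;  σ = 2·atan2(√a,√(1−a))
σ = 6.252° → d = Rσ = 3433·0.10912 = 375 nmi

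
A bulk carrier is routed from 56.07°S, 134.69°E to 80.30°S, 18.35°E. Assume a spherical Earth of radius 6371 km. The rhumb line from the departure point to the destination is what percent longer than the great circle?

16.3%

Great circle: σ = 0.6823 rad → d_gc = Rσ = 4346.9 km
Rhumb: Δφ = -0.4229, Δλ = -2.0305, Δψ = -1.2796, q = Δφ/Δψ = 0.3305 → d_rh = R√(Δφ²+q²Δλ²) = 5053.4 km
Excess = (5053.4 − 4346.9) / 4346.9 = 706.5 / 4346.9 = 16.253% ≈ 16.3%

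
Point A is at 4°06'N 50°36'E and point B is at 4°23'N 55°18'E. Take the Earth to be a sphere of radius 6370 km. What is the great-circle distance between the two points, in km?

522 km

Haversine: a = sin²(Δφ/2)+cos φ₁ cos φ₂ sin²(Δλ/2) = 0.00168;  σ = 2·atan2(√a,√(1−a))
σ = 4.696° → d = Rσ = 6370·0.08195 = 522 km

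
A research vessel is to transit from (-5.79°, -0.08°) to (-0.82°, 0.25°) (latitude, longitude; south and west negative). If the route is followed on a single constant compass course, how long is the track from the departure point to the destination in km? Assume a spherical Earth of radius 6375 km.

554 km

Δψ = ln[tan(π/4+φ₂/2)/tan(π/4+φ₁/2)] = +0.0869;  Δφ = +0.0867 rad,  Δλ = +0.0058 rad
q = Δφ/Δψ = 0.9980
d = R·√(Δφ² + q²Δλ²) = 6375·0.08693 = 554 km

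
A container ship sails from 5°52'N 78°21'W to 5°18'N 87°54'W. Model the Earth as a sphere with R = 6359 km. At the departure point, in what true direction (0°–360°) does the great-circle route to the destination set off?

267.1°

N = sin Δλ·cos φ₂ = -0.1652;  D = cos φ₁ sin φ₂ − sin φ₁ cos φ₂ cos Δλ = -0.0085
initial course = atan2(N, D) = 267.06°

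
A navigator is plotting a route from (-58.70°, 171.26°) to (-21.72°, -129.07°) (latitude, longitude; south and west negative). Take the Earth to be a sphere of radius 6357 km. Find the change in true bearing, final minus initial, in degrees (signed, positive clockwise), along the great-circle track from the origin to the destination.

Initial bearing θ₁ = atan2(sin Δλ cos φ₂, cos φ₁ sin φ₂ − sin φ₁ cos φ₂ cos Δλ) = 75.42°
Final bearing θ₂ = (initial bearing from the destination back to the start) + 180° = 32.77°
Δθ = θ₂ − θ₁ = -42.7°

-42.7°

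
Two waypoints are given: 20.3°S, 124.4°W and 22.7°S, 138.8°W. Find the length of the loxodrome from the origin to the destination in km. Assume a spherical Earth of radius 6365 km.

Δψ = ln[tan(π/4+φ₂/2)/tan(π/4+φ₁/2)] = -0.0450;  Δφ = -0.0419 rad,  Δλ = -0.2513 rad
q = Δφ/Δψ = 0.9303
d = R·√(Δφ² + q²Δλ²) = 6365·0.23754 = 1512 km

1512 km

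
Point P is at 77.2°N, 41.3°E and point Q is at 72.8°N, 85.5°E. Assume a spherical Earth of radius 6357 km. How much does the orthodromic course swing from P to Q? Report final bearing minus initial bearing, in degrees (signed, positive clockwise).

+42.9°

Initial bearing θ₁ = atan2(sin Δλ cos φ₂, cos φ₁ sin φ₂ − sin φ₁ cos φ₂ cos Δλ) = 88.63°
Final bearing θ₂ = (initial bearing from the destination back to the start) + 180° = 131.50°
Δθ = θ₂ − θ₁ = +42.9°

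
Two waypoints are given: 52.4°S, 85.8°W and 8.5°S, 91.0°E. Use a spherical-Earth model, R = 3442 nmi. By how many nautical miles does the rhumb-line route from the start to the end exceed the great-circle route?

2000 nmi

Great circle: cos σ = sin φ₁ sin φ₂ + cos φ₁ cos φ₂ cos Δλ,  σ = 2.0776 rad → d_gc = 7151.1 nmi
Rhumb line: Δψ = +0.9287, q = Δφ/Δψ = 0.8251, d_rh = R√(Δφ²+q²Δλ²) = 9151.4 nmi
Excess = 9151.4 − 7151.1 = 2000.3 ≈ 2000 nmi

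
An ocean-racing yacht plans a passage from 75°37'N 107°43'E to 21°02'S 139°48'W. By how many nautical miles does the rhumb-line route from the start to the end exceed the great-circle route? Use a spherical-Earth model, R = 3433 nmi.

483 nmi

Great circle: cos σ = sin φ₁ sin φ₂ + cos φ₁ cos φ₂ cos Δλ,  σ = 2.0223 rad → d_gc = 6942.6 nmi
Rhumb line: Δψ = -2.4457, q = Δφ/Δψ = 0.6897, d_rh = R√(Δφ²+q²Δλ²) = 7426.0 nmi
Excess = 7426.0 − 6942.6 = 483.4 ≈ 483 nmi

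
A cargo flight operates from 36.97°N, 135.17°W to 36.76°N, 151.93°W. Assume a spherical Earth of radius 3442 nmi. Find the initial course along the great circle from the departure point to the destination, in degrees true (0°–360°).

274.2°

N = sin Δλ·cos φ₂ = -0.2310;  D = cos φ₁ sin φ₂ − sin φ₁ cos φ₂ cos Δλ = +0.0168
initial course = atan2(N, D) = 274.16°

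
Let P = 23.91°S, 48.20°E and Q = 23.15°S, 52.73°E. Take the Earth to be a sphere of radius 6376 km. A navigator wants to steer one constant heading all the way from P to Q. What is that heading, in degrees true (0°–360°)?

79.6°

Δψ = ln[tan(π/4+φ₂/2)/tan(π/4+φ₁/2)] = +0.0145
Δλ = +0.0791 rad (taken the short way round)
course = atan2(Δλ, Δψ) = 79.63°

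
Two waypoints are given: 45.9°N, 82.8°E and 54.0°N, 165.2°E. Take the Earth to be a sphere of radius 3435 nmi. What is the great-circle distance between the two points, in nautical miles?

Haversine: a = sin²(Δφ/2)+cos φ₁ cos φ₂ sin²(Δλ/2) = 0.18246;  σ = 2·atan2(√a,√(1−a))
σ = 50.574° → d = Rσ = 3435·0.88269 = 3032 nmi

3032 nmi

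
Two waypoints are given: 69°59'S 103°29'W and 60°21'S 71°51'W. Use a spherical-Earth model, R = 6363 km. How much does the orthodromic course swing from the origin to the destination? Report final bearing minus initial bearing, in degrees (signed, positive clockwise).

At departure: θ₁ = atan2(sin Δλ cos φ₂, cos φ₁ sin φ₂ − sin φ₁ cos φ₂ cos Δλ) = 69.25°
At arrival: θ₂ = atan2(sin Δλ cos φ₁, −cos φ₂ sin φ₁ + sin φ₂ cos φ₁ cos Δλ) = 40.32°
Δθ = θ₂ − θ₁ = -28.9°

-28.9°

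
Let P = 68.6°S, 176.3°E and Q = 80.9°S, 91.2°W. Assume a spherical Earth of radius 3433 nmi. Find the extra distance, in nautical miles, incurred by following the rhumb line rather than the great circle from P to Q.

Great circle: cos σ = sin φ₁ sin φ₂ + cos φ₁ cos φ₂ cos Δλ,  σ = 0.4108 rad → d_gc = 1410.1 nmi
Rhumb line: Δψ = -0.8647, q = Δφ/Δψ = 0.2483, d_rh = R√(Δφ²+q²Δλ²) = 1560.9 nmi
Excess = 1560.9 − 1410.1 = 150.8 ≈ 151 nmi

151 nmi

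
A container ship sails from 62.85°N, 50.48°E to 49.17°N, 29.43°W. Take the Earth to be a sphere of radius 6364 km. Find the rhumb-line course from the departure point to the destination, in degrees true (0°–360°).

Meridional parts: M(φ₁)=+1.4210, M(φ₂)=+0.9883 → ΔM = -0.4327;  Δλ = -1.3947 rad
tan C = Δλ / ΔM = +3.2232 → C = 252.76°

252.8°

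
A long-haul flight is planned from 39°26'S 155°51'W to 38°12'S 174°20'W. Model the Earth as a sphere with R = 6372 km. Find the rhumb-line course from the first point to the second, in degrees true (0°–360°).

Meridional parts: M(φ₁)=-0.7501, M(φ₂)=-0.7224 → ΔM = +0.0276;  Δλ = -0.3226 rad
tan C = Δλ / ΔM = -11.6763 → C = 274.90°

274.9°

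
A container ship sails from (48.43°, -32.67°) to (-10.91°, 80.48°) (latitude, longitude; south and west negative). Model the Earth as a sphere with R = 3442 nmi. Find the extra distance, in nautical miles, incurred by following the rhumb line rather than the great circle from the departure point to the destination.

Great circle: cos σ = sin φ₁ sin φ₂ + cos φ₁ cos φ₂ cos Δλ,  σ = 1.9799 rad → d_gc = 6814.7 nmi
Rhumb line: Δψ = -1.1603, q = Δφ/Δψ = 0.8926, d_rh = R√(Δφ²+q²Δλ²) = 7037.0 nmi
Excess = 7037.0 − 6814.7 = 222.3 ≈ 222 nmi

222 nmi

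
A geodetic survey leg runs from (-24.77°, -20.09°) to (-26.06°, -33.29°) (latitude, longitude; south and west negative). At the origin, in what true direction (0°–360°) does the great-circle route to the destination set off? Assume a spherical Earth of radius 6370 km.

261.0°

N = sin Δλ·cos φ₂ = -0.2051;  D = cos φ₁ sin φ₂ − sin φ₁ cos φ₂ cos Δλ = -0.0325
initial course = atan2(N, D) = 261.01°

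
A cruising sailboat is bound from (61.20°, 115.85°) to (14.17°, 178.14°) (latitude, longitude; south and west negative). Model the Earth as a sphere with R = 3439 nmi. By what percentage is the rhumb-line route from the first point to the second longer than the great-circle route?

Great circle: σ = 1.1244 rad → d_gc = Rσ = 3866.8 nmi
Rhumb: Δφ = -0.8208, Δλ = +1.0872, Δψ = -1.1098, q = Δφ/Δψ = 0.7396 → d_rh = R√(Δφ²+q²Δλ²) = 3951.7 nmi
Excess = (3951.7 − 3866.8) / 3866.8 = 84.9 / 3866.8 = 2.20% ≈ 2.2%

2.2%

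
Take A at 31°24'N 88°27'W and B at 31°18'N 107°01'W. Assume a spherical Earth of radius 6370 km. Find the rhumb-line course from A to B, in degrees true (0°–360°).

Meridional parts: M(φ₁)=+0.5777, M(φ₂)=+0.5757 → ΔM = -0.0020;  Δλ = -0.3240 rad
tan C = Δλ / ΔM = +158.5603 → C = 269.64°

269.6°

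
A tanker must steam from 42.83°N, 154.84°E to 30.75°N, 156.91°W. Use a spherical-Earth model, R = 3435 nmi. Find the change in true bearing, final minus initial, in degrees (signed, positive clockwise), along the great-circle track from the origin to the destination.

At departure: θ₁ = atan2(sin Δλ cos φ₂, cos φ₁ sin φ₂ − sin φ₁ cos φ₂ cos Δλ) = 91.26°
At arrival: θ₂ = atan2(sin Δλ cos φ₁, −cos φ₂ sin φ₁ + sin φ₂ cos φ₁ cos Δλ) = 121.44°
Δθ = θ₂ − θ₁ = +30.2°

+30.2°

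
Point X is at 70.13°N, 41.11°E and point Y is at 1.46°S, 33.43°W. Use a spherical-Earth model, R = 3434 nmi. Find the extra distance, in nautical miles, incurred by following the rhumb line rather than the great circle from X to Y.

162 nmi

Great circle: cos σ = sin φ₁ sin φ₂ + cos φ₁ cos φ₂ cos Δλ,  σ = 1.5041 rad → d_gc = 5165.2 nmi
Rhumb line: Δψ = -1.7676, q = Δφ/Δψ = 0.7069, d_rh = R√(Δφ²+q²Δλ²) = 5327.6 nmi
Excess = 5327.6 − 5165.2 = 162.4 ≈ 162 nmi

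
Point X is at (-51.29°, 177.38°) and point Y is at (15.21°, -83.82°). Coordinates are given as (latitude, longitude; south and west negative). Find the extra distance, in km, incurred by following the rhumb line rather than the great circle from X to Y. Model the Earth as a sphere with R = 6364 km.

Great circle: cos σ = sin φ₁ sin φ₂ + cos φ₁ cos φ₂ cos Δλ,  σ = 1.8724 rad → d_gc = 11915.9 km
Rhumb line: Δψ = +1.3148, q = Δφ/Δψ = 0.8827, d_rh = R√(Δφ²+q²Δλ²) = 12181.9 km
Excess = 12181.9 − 11915.9 = 266.0 ≈ 266 km

266 km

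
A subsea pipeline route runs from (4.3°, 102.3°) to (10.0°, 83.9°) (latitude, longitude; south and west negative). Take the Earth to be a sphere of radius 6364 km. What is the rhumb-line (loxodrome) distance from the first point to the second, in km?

Δψ = ln[tan(π/4+φ₂/2)/tan(π/4+φ₁/2)] = +0.1003;  Δφ = +0.0995 rad,  Δλ = -0.3211 rad
q = Δφ/Δψ = 0.9918
d = R·√(Δφ² + q²Δλ²) = 6364·0.33368 = 2124 km

2124 km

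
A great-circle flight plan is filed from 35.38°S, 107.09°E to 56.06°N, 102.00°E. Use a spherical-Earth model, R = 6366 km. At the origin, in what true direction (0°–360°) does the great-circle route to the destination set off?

θ = atan2( sin Δλ·cos φ₂ ,  cos φ₁ sin φ₂ − sin φ₁ cos φ₂ cos Δλ )
  = atan2(-0.0495, +0.9984) = 357.16°

357.2°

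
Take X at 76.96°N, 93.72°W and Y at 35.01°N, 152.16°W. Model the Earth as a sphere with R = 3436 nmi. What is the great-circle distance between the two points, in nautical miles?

Haversine: a = sin²(Δφ/2)+cos φ₁ cos φ₂ sin²(Δλ/2) = 0.17218;  σ = 2·atan2(√a,√(1−a))
σ = 49.031° → d = Rσ = 3436·0.85575 = 2940 nmi

2940 nmi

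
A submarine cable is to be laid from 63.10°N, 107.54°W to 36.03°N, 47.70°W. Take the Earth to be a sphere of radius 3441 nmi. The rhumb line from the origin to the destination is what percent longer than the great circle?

2.9%

Great circle: σ = 0.7836 rad → d_gc = Rσ = 2696.3 nmi
Rhumb: Δφ = -0.4725, Δλ = +1.0444, Δψ = -0.7557, q = Δφ/Δψ = 0.6252 → d_rh = R√(Δφ²+q²Δλ²) = 2773.3 nmi
Excess = (2773.3 − 2696.3) / 2696.3 = 77.0 / 2696.3 = 2.86% ≈ 2.9%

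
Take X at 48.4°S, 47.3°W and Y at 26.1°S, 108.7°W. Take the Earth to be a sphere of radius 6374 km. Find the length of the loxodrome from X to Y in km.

Δψ = ln[tan(π/4+φ₂/2)/tan(π/4+φ₁/2)] = +0.4958;  Δφ = +0.3892 rad,  Δλ = -1.0716 rad
q = Δφ/Δψ = 0.7850
d = R·√(Δφ² + q²Δλ²) = 6374·0.92694 = 5908 km

5908 km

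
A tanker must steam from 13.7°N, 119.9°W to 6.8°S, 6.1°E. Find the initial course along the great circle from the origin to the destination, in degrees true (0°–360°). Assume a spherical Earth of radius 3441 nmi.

88.3°

N = sin Δλ·cos φ₂ = +0.8033;  D = cos φ₁ sin φ₂ − sin φ₁ cos φ₂ cos Δλ = +0.0232
initial course = atan2(N, D) = 88.35°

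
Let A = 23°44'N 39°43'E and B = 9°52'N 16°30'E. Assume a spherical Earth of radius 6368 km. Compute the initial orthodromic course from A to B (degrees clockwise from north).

241.9°

θ = atan2( sin Δλ·cos φ₂ ,  cos φ₁ sin φ₂ − sin φ₁ cos φ₂ cos Δλ )
  = atan2(-0.3884, -0.2076) = 241.88°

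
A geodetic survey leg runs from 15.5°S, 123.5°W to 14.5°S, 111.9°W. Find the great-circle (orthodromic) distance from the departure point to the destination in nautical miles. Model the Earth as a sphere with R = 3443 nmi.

Haversine: a = sin²(Δφ/2)+cos φ₁ cos φ₂ sin²(Δλ/2) = 0.00960;  σ = 2·atan2(√a,√(1−a))
σ = 11.248° → d = Rσ = 3443·0.19631 = 676 nmi

676 nmi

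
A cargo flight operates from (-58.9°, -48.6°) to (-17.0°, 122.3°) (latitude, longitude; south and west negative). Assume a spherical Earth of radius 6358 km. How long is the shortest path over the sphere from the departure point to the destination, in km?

cos σ = sin φ₁ sin φ₂ + cos φ₁ cos φ₂ cos Δλ
      = sin(-58.90°)sin(-17.00°) + cos(-58.90°)cos(-17.00°)cos(170.90°) = -0.2374
σ = 103.733° → d = Rσ = 6358·1.81048 = 11511 km

11511 km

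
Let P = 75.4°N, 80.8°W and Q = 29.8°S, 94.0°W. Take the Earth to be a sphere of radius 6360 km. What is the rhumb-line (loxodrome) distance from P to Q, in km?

Δψ = ln[tan(π/4+φ₂/2)/tan(π/4+φ₁/2)] = -2.6002;  Δφ = -1.8361 rad,  Δλ = -0.2304 rad
q = Δφ/Δψ = 0.7061
d = R·√(Δφ² + q²Δλ²) = 6360·1.84328 = 11723 km

11723 km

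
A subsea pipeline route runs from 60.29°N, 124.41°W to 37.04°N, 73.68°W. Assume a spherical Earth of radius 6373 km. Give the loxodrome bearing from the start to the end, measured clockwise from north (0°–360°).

Δψ = ln[tan(π/4+φ₂/2)/tan(π/4+φ₁/2)] = -0.6303
Δλ = +0.8854 rad (taken the short way round)
course = atan2(Δλ, Δψ) = 125.44°

125.4°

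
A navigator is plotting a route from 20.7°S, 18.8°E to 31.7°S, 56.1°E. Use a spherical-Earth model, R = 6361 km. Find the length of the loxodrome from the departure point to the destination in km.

Rhumb course C = atan2(Δλ, Δψ) with Δψ = ln[tan(π/4+φ₂/2)/tan(π/4+φ₁/2)] = -0.2145, Δλ = +0.6510 → C = 108.23°
d = R·|Δφ| / |cos C| = 6361·0.19199 / 0.31289 = 3903 km

3903 km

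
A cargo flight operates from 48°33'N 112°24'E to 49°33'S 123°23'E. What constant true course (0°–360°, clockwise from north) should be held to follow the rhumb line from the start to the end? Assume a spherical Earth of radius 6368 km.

Meridional parts: M(φ₁)=+0.9719, M(φ₂)=-0.9985 → ΔM = -1.9704;  Δλ = +0.1917 rad
tan C = Δλ / ΔM = -0.0973 → C = 174.44°

174.4°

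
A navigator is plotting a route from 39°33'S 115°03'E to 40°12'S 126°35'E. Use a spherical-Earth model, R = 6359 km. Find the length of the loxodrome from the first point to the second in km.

Rhumb course C = atan2(Δλ, Δψ) with Δψ = ln[tan(π/4+φ₂/2)/tan(π/4+φ₁/2)] = -0.0148, Δλ = +0.2013 → C = 94.20°
d = R·|Δφ| / |cos C| = 6359·0.01134 / 0.07324 = 985 km

985 km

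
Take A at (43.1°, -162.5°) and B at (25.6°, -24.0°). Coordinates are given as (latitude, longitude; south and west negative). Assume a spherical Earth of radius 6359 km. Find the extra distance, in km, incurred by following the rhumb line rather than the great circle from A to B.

Great circle: cos σ = sin φ₁ sin φ₂ + cos φ₁ cos φ₂ cos Δλ,  σ = 1.7701 rad → d_gc = 11255.8 km
Rhumb line: Δψ = -0.3728, q = Δφ/Δψ = 0.8194, d_rh = R√(Δφ²+q²Δλ²) = 12743.6 km
Excess = 12743.6 − 11255.8 = 1487.8 ≈ 1488 km

1488 km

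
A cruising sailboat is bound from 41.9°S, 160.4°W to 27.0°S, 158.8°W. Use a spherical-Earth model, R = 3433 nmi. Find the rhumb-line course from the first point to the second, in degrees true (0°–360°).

Δψ = ln[tan(π/4+φ₂/2)/tan(π/4+φ₁/2)] = +0.3171
Δλ = +0.0279 rad (taken the short way round)
course = atan2(Δλ, Δψ) = 5.03°

5.0°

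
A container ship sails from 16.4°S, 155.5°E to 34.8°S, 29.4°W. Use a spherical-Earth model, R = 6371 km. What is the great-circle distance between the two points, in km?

cos σ = sin φ₁ sin φ₂ + cos φ₁ cos φ₂ cos Δλ
      = sin(-16.40°)sin(-34.80°) + cos(-16.40°)cos(-34.80°)cos(175.10°) = -0.6237
σ = 128.589° → d = Rσ = 6371·2.24430 = 14298 km

14298 km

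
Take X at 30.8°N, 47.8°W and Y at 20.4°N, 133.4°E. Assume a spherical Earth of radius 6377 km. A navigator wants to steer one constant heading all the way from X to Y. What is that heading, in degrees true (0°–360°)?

Meridional parts: M(φ₁)=+0.5655, M(φ₂)=+0.3638 → ΔM = -0.2017;  Δλ = -3.1206 rad
tan C = Δλ / ΔM = +15.4735 → C = 266.30°

266.3°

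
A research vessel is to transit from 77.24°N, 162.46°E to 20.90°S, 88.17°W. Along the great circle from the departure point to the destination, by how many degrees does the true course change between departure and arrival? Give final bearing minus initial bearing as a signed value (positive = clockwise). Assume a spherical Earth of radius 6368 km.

At departure: θ₁ = atan2(sin Δλ cos φ₂, cos φ₁ sin φ₂ − sin φ₁ cos φ₂ cos Δλ) = 75.78°
At arrival: θ₂ = atan2(sin Δλ cos φ₁, −cos φ₂ sin φ₁ + sin φ₂ cos φ₁ cos Δλ) = 166.75°
Δθ = θ₂ − θ₁ = +91.0°

+91.0°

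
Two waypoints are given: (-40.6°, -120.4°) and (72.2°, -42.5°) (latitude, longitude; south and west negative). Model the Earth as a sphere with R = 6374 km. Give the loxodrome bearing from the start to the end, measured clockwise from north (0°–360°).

27.3°

Δψ = ln[tan(π/4+φ₂/2)/tan(π/4+φ₁/2)] = +2.6307
Δλ = +1.3596 rad (taken the short way round)
course = atan2(Δλ, Δψ) = 27.33°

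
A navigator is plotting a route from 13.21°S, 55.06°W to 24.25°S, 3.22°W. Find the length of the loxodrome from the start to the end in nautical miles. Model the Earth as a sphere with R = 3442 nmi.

3017 nmi

Rhumb course C = atan2(Δλ, Δψ) with Δψ = ln[tan(π/4+φ₂/2)/tan(π/4+φ₁/2)] = -0.2038, Δλ = +0.9048 → C = 102.70°
d = R·|Δφ| / |cos C| = 3442·0.19268 / 0.21979 = 3017 nmi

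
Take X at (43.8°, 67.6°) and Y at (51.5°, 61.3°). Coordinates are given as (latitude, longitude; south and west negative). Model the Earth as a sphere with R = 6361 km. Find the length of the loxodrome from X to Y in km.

Δψ = ln[tan(π/4+φ₂/2)/tan(π/4+φ₁/2)] = +0.2000;  Δφ = +0.1344 rad,  Δλ = -0.1100 rad
q = Δφ/Δψ = 0.6719
d = R·√(Δφ² + q²Δλ²) = 6361·0.15336 = 976 km

976 km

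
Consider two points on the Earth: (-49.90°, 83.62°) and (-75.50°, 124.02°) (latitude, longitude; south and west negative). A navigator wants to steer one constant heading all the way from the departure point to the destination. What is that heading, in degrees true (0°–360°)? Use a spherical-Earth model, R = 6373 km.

Meridional parts: M(φ₁)=-1.0080, M(φ₂)=-2.0619 → ΔM = -1.0539;  Δλ = +0.7051 rad
tan C = Δλ / ΔM = -0.6691 → C = 146.22°

146.2°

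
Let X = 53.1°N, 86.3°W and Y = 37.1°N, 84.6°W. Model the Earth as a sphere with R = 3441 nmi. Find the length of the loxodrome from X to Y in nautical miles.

Rhumb course C = atan2(Δλ, Δψ) with Δψ = ln[tan(π/4+φ₂/2)/tan(π/4+φ₁/2)] = -0.3996, Δλ = +0.0297 → C = 175.75°
d = R·|Δφ| / |cos C| = 3441·0.27925 / 0.99725 = 964 nmi

964 nmi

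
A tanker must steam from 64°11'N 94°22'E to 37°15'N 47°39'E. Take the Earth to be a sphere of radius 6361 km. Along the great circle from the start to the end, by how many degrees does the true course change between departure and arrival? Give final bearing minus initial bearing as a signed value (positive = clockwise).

Initial bearing θ₁ = atan2(sin Δλ cos φ₂, cos φ₁ sin φ₂ − sin φ₁ cos φ₂ cos Δλ) = 248.55°
Final bearing θ₂ = (initial bearing from the destination back to the start) + 180° = 210.61°
Δθ = θ₂ − θ₁ = -37.9°

-37.9°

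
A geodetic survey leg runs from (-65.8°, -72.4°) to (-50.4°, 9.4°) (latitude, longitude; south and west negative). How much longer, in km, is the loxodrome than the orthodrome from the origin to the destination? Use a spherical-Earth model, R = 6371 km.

Great circle: cos σ = sin φ₁ sin φ₂ + cos φ₁ cos φ₂ cos Δλ,  σ = 0.7376 rad → d_gc = 4699.4 km
Rhumb line: Δψ = +0.5184, q = Δφ/Δψ = 0.5185, d_rh = R√(Δφ²+q²Δλ²) = 5017.2 km
Excess = 5017.2 − 4699.4 = 317.8 ≈ 318 km

318 km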